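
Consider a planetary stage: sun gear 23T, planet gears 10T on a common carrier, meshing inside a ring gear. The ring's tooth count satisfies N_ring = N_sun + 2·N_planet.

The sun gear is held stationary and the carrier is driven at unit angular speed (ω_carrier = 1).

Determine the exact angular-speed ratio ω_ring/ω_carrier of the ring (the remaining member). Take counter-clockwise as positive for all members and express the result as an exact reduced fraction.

N_ring = 23 + 2·10 = 43
23(ω_s−ω_c) = −43(ω_r−ω_c),  ω_s=0, ω_c=1
ω_r = 1 − (23/43)(0−1) = 66/43
ω_r/ω_c = 66/43

66/43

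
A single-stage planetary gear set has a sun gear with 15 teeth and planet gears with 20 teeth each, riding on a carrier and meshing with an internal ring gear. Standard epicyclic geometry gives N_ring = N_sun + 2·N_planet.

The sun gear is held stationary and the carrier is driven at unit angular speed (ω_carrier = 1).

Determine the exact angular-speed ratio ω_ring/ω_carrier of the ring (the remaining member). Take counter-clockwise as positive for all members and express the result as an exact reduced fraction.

14/11

N_ring = 15 + 2·20 = 55
15(ω_s−ω_c) = −55(ω_r−ω_c),  ω_s=0, ω_c=1
ω_r = 1 − (15/55)(0−1) = 14/11
ω_r/ω_c = 14/11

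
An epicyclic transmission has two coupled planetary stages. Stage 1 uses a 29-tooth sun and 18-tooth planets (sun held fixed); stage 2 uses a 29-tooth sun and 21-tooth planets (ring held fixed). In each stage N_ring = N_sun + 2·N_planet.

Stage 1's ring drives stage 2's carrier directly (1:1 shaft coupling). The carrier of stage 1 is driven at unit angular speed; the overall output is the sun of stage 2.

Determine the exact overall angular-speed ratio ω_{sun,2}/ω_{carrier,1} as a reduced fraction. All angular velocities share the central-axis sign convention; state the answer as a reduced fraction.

Stage 1: N_ring = 29 + 2·18 = 65
Stage 1: 29(ω_s−ω_c) = −65(ω_r−ω_c),  ω_s=0, ω_c=1
Stage 1: ω_r = 1 − (29/65)(0−1) = 94/65
  ⇒ ω_r¹/ω_c¹ = 94/65
Stage 2: N_ring = 29 + 2·21 = 71
Stage 2: 29(ω_s−ω_c) = −71(ω_r−ω_c),  ω_r=0, ω_c=1
Stage 2: ω_s = 1 − (71/29)(0−1) = 100/29
  ⇒ ω_s²/ω_c² = 100/29
Coupling ω_c² = ω_r¹ ⇒ overall = 94/65 × 100/29 = 1880/377

1880/377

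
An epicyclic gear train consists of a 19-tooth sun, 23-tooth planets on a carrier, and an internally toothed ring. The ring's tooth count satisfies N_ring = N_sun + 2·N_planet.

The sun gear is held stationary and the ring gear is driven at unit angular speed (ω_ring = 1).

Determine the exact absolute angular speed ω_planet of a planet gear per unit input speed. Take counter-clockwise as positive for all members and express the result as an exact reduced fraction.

N_ring = 19 + 2·23 = 65
19(ω_s−ω_c) = −65(ω_r−ω_c),  ω_s=0, ω_r=1
19(0−ω_c) = −65(1−ω_c)  ⇒  84ω_c = 65  ⇒  ω_c = 65/84
sun–planet: 19·(0−65/84) = −23·(ω_p−ω_c)  ⇒  ω_p−ω_c = −(19/23)·(-65/84) = 1235/1932
ω_p = 65/84 + 1235/1932 = 65/46

65/46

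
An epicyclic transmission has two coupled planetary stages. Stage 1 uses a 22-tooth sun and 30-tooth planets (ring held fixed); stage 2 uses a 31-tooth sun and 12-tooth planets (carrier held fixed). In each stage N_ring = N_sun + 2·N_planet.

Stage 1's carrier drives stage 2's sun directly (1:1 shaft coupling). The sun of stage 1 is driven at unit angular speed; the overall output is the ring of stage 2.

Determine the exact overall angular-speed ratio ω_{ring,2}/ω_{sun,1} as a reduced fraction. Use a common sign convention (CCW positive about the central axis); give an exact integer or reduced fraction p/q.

-31/260

Stage 1: N_ring = 22 + 2·30 = 82
Stage 1: 22(ω_s−ω_c) = −82(ω_r−ω_c),  ω_r=0, ω_s=1
Stage 1: 22(1−ω_c) = −82(0−ω_c)  ⇒  104ω_c = 22  ⇒  ω_c = 11/52
  ⇒ ω_c¹/ω_s¹ = 11/52
Stage 2: N_ring = 31 + 2·12 = 55
Stage 2: 31(ω_s−ω_c) = −55(ω_r−ω_c),  ω_c=0, ω_s=1
Stage 2: ω_r = 0 − (31/55)(1−0) = -31/55
  ⇒ ω_r²/ω_s² = -31/55
Coupling ω_s² = ω_c¹ ⇒ overall = 11/52 × -31/55 = -31/260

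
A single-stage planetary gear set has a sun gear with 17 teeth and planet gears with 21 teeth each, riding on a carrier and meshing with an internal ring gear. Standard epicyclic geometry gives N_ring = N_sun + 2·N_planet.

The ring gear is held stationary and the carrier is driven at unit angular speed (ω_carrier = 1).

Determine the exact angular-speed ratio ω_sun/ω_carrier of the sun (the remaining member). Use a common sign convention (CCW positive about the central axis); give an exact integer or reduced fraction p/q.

N_ring = 17 + 2·21 = 59
17(ω_s−ω_c) = −59(ω_r−ω_c),  ω_r=0, ω_c=1
ω_s = 1 − (59/17)(0−1) = 76/17
ω_s/ω_c = 76/17

76/17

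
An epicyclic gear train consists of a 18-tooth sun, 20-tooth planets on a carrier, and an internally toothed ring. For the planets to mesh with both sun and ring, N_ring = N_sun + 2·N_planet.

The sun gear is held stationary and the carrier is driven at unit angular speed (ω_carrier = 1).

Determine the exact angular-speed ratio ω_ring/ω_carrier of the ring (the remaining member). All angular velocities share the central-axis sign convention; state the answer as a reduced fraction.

38/29

N_ring = 18 + 2·20 = 58
18(ω_s−ω_c) = −58(ω_r−ω_c),  ω_s=0, ω_c=1
ω_r = 1 − (18/58)(0−1) = 38/29
ω_r/ω_c = 38/29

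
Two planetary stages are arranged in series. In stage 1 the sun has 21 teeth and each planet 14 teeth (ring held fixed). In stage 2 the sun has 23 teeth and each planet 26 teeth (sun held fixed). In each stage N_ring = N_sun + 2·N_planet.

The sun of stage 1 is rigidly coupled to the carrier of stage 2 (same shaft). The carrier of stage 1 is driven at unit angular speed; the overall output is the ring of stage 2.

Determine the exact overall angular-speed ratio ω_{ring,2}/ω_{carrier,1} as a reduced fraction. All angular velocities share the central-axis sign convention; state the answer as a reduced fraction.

Stage 1: N_ring = 21 + 2·14 = 49
Stage 1: 21(ω_s−ω_c) = −49(ω_r−ω_c),  ω_r=0, ω_c=1
Stage 1: ω_s = 1 − (49/21)(0−1) = 10/3
  ⇒ ω_s¹/ω_c¹ = 10/3
Stage 2: N_ring = 23 + 2·26 = 75
Stage 2: 23(ω_s−ω_c) = −75(ω_r−ω_c),  ω_s=0, ω_c=1
Stage 2: ω_r = 1 − (23/75)(0−1) = 98/75
  ⇒ ω_r²/ω_c² = 98/75
Coupling ω_c² = ω_s¹ ⇒ overall = 10/3 × 98/75 = 196/45

196/45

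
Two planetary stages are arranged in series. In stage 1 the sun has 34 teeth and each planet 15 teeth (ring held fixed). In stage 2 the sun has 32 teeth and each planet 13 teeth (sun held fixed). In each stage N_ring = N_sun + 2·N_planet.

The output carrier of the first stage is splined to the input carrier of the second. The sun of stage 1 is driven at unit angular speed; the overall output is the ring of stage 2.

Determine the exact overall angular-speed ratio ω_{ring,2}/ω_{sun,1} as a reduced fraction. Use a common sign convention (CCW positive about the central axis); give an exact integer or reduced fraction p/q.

765/1421

Stage 1: N_ring = 34 + 2·15 = 64
Stage 1: 34(ω_s−ω_c) = −64(ω_r−ω_c),  ω_r=0, ω_s=1
Stage 1: 34(1−ω_c) = −64(0−ω_c)  ⇒  98ω_c = 34  ⇒  ω_c = 17/49
  ⇒ ω_c¹/ω_s¹ = 17/49
Stage 2: N_ring = 32 + 2·13 = 58
Stage 2: 32(ω_s−ω_c) = −58(ω_r−ω_c),  ω_s=0, ω_c=1
Stage 2: ω_r = 1 − (32/58)(0−1) = 45/29
  ⇒ ω_r²/ω_c² = 45/29
Coupling ω_c² = ω_c¹ ⇒ overall = 17/49 × 45/29 = 765/1421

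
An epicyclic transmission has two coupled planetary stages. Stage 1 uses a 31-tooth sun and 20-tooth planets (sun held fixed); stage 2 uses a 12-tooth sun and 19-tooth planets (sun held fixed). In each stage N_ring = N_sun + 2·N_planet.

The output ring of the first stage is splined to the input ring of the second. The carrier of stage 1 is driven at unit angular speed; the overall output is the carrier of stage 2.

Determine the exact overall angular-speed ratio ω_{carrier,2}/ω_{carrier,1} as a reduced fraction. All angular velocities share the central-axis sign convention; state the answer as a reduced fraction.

Stage 1: N_ring = 31 + 2·20 = 71
Stage 1: 31(ω_s−ω_c) = −71(ω_r−ω_c),  ω_s=0, ω_c=1
Stage 1: ω_r = 1 − (31/71)(0−1) = 102/71
  ⇒ ω_r¹/ω_c¹ = 102/71
Stage 2: N_ring = 12 + 2·19 = 50
Stage 2: 12(ω_s−ω_c) = −50(ω_r−ω_c),  ω_s=0, ω_r=1
Stage 2: 12(0−ω_c) = −50(1−ω_c)  ⇒  62ω_c = 50  ⇒  ω_c = 25/31
  ⇒ ω_c²/ω_r² = 25/31
Coupling ω_r² = ω_r¹ ⇒ overall = 102/71 × 25/31 = 2550/2201

2550/2201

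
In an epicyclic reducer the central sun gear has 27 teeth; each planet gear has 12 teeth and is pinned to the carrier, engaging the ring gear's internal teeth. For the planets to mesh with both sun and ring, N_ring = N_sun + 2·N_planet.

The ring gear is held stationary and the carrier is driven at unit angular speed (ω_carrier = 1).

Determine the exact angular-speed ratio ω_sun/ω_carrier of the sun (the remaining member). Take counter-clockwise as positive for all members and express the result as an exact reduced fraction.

26/9

N_ring = 27 + 2·12 = 51
27(ω_s−ω_c) = −51(ω_r−ω_c),  ω_r=0, ω_c=1
ω_s = 1 − (51/27)(0−1) = 26/9
ω_s/ω_c = 26/9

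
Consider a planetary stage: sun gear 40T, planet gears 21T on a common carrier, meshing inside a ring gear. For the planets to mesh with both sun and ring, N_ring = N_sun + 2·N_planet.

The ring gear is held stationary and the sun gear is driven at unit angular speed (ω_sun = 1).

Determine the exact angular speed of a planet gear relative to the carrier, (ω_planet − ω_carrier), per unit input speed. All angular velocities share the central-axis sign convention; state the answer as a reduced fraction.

N_ring = 40 + 2·21 = 82
40(ω_s−ω_c) = −82(ω_r−ω_c),  ω_r=0, ω_s=1
40(1−ω_c) = −82(0−ω_c)  ⇒  122ω_c = 40  ⇒  ω_c = 20/61
sun–planet: 40·(1−20/61) = −21·(ω_p−ω_c)  ⇒  ω_p−ω_c = −(40/21)·(41/61) = -1640/1281

-1640/1281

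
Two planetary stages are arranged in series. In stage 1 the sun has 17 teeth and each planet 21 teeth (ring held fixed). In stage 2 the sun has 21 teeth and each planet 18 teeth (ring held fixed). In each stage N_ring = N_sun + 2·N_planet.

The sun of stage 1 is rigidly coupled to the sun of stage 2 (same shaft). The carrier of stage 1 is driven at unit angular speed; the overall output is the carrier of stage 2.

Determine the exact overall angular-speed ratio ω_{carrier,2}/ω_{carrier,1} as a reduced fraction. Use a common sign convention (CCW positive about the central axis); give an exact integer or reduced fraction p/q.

Stage 1: N_ring = 17 + 2·21 = 59
Stage 1: 17(ω_s−ω_c) = −59(ω_r−ω_c),  ω_r=0, ω_c=1
Stage 1: ω_s = 1 − (59/17)(0−1) = 76/17
  ⇒ ω_s¹/ω_c¹ = 76/17
Stage 2: N_ring = 21 + 2·18 = 57
Stage 2: 21(ω_s−ω_c) = −57(ω_r−ω_c),  ω_r=0, ω_s=1
Stage 2: 21(1−ω_c) = −57(0−ω_c)  ⇒  78ω_c = 21  ⇒  ω_c = 7/26
  ⇒ ω_c²/ω_s² = 7/26
Coupling ω_s² = ω_s¹ ⇒ overall = 76/17 × 7/26 = 266/221

266/221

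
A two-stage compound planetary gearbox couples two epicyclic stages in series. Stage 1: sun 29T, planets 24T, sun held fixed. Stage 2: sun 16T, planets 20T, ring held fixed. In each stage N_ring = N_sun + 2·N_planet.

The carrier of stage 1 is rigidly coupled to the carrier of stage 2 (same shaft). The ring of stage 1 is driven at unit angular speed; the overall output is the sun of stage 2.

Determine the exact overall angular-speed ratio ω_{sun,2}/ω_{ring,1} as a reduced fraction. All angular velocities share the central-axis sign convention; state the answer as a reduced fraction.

693/212

Stage 1: N_ring = 29 + 2·24 = 77
Stage 1: 29(ω_s−ω_c) = −77(ω_r−ω_c),  ω_s=0, ω_r=1
Stage 1: 29(0−ω_c) = −77(1−ω_c)  ⇒  106ω_c = 77  ⇒  ω_c = 77/106
  ⇒ ω_c¹/ω_r¹ = 77/106
Stage 2: N_ring = 16 + 2·20 = 56
Stage 2: 16(ω_s−ω_c) = −56(ω_r−ω_c),  ω_r=0, ω_c=1
Stage 2: ω_s = 1 − (56/16)(0−1) = 9/2
  ⇒ ω_s²/ω_c² = 9/2
Coupling ω_c² = ω_c¹ ⇒ overall = 77/106 × 9/2 = 693/212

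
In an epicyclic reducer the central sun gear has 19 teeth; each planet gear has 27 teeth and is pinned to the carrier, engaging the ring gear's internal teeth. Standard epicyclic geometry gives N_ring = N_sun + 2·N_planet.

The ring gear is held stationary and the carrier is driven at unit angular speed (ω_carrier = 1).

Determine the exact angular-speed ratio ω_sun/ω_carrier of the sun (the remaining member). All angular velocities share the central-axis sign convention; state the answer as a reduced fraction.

N_ring = 19 + 2·27 = 73
19(ω_s−ω_c) = −73(ω_r−ω_c),  ω_r=0, ω_c=1
ω_s = 1 − (73/19)(0−1) = 92/19
ω_s/ω_c = 92/19

92/19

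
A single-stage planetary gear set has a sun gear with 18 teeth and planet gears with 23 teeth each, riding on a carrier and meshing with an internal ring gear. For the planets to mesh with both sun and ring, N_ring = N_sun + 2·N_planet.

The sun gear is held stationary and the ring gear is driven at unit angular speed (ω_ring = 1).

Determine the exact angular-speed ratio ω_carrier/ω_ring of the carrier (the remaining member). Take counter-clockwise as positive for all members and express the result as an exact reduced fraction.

32/41

N_ring = 18 + 2·23 = 64
18(ω_s−ω_c) = −64(ω_r−ω_c),  ω_s=0, ω_r=1
18(0−ω_c) = −64(1−ω_c)  ⇒  82ω_c = 64  ⇒  ω_c = 32/41
ω_c/ω_r = 32/41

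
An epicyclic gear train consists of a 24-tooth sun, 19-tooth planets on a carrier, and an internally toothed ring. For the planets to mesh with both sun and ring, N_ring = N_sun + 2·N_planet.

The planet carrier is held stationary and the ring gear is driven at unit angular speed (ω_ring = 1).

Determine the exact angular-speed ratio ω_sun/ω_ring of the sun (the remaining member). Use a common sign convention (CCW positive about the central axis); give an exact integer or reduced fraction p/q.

-31/12

N_ring = 24 + 2·19 = 62
24(ω_s−ω_c) = −62(ω_r−ω_c),  ω_c=0, ω_r=1
ω_s = 0 − (62/24)(1−0) = -31/12
ω_s/ω_r = -31/12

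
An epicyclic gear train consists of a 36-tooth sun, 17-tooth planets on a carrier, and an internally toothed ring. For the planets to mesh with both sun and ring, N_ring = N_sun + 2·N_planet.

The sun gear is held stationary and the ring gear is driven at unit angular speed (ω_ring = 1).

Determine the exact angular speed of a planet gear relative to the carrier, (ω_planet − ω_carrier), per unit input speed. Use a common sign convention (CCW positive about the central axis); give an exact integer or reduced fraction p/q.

1260/901

N_ring = 36 + 2·17 = 70
36(ω_s−ω_c) = −70(ω_r−ω_c),  ω_s=0, ω_r=1
36(0−ω_c) = −70(1−ω_c)  ⇒  106ω_c = 70  ⇒  ω_c = 35/53
sun–planet: 36·(0−35/53) = −17·(ω_p−ω_c)  ⇒  ω_p−ω_c = −(36/17)·(-35/53) = 1260/901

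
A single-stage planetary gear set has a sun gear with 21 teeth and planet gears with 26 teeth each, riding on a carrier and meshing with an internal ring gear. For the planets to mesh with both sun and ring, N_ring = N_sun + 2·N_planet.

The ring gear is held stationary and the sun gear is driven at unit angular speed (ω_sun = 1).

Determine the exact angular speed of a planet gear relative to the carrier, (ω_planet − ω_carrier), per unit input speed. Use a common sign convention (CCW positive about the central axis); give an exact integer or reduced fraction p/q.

-1533/2444

N_ring = 21 + 2·26 = 73
21(ω_s−ω_c) = −73(ω_r−ω_c),  ω_r=0, ω_s=1
21(1−ω_c) = −73(0−ω_c)  ⇒  94ω_c = 21  ⇒  ω_c = 21/94
sun–planet: 21·(1−21/94) = −26·(ω_p−ω_c)  ⇒  ω_p−ω_c = −(21/26)·(73/94) = -1533/2444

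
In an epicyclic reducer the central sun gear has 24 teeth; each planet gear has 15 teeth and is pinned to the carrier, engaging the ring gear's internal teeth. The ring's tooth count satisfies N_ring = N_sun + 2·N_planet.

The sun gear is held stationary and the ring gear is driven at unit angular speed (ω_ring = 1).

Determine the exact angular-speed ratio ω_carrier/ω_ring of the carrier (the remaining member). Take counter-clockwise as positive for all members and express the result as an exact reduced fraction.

9/13

N_ring = 24 + 2·15 = 54
24(ω_s−ω_c) = −54(ω_r−ω_c),  ω_s=0, ω_r=1
24(0−ω_c) = −54(1−ω_c)  ⇒  78ω_c = 54  ⇒  ω_c = 9/13
ω_c/ω_r = 9/13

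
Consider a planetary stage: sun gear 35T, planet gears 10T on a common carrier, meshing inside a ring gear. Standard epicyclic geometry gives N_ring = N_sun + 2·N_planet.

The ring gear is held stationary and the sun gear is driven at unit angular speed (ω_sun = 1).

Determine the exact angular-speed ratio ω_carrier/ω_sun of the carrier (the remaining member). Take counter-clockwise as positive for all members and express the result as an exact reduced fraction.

7/18

N_ring = 35 + 2·10 = 55
35(ω_s−ω_c) = −55(ω_r−ω_c),  ω_r=0, ω_s=1
35(1−ω_c) = −55(0−ω_c)  ⇒  90ω_c = 35  ⇒  ω_c = 7/18
ω_c/ω_s = 7/18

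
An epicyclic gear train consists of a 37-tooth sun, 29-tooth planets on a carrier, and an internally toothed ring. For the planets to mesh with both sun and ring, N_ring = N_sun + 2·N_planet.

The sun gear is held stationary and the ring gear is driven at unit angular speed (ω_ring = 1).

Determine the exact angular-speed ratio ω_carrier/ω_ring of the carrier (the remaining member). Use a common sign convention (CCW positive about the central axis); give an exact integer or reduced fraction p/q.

95/132

N_ring = 37 + 2·29 = 95
37(ω_s−ω_c) = −95(ω_r−ω_c),  ω_s=0, ω_r=1
37(0−ω_c) = −95(1−ω_c)  ⇒  132ω_c = 95  ⇒  ω_c = 95/132
ω_c/ω_r = 95/132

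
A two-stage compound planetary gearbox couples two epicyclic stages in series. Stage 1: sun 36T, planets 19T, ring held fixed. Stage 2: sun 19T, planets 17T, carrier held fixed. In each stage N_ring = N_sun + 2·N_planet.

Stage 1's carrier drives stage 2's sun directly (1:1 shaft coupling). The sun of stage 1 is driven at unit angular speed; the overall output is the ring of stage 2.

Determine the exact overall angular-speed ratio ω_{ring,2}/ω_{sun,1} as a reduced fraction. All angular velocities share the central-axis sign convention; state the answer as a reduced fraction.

Stage 1: N_ring = 36 + 2·19 = 74
Stage 1: 36(ω_s−ω_c) = −74(ω_r−ω_c),  ω_r=0, ω_s=1
Stage 1: 36(1−ω_c) = −74(0−ω_c)  ⇒  110ω_c = 36  ⇒  ω_c = 18/55
  ⇒ ω_c¹/ω_s¹ = 18/55
Stage 2: N_ring = 19 + 2·17 = 53
Stage 2: 19(ω_s−ω_c) = −53(ω_r−ω_c),  ω_c=0, ω_s=1
Stage 2: ω_r = 0 − (19/53)(1−0) = -19/53
  ⇒ ω_r²/ω_s² = -19/53
Coupling ω_s² = ω_c¹ ⇒ overall = 18/55 × -19/53 = -342/2915

-342/2915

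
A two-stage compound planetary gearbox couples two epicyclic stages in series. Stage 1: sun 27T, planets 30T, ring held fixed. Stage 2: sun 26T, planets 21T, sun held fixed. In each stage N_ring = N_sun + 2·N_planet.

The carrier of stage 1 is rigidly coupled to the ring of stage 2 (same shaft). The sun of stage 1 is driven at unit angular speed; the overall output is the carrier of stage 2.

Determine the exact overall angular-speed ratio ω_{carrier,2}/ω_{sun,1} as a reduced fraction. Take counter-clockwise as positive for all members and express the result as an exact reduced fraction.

Stage 1: N_ring = 27 + 2·30 = 87
Stage 1: 27(ω_s−ω_c) = −87(ω_r−ω_c),  ω_r=0, ω_s=1
Stage 1: 27(1−ω_c) = −87(0−ω_c)  ⇒  114ω_c = 27  ⇒  ω_c = 9/38
  ⇒ ω_c¹/ω_s¹ = 9/38
Stage 2: N_ring = 26 + 2·21 = 68
Stage 2: 26(ω_s−ω_c) = −68(ω_r−ω_c),  ω_s=0, ω_r=1
Stage 2: 26(0−ω_c) = −68(1−ω_c)  ⇒  94ω_c = 68  ⇒  ω_c = 34/47
  ⇒ ω_c²/ω_r² = 34/47
Coupling ω_r² = ω_c¹ ⇒ overall = 9/38 × 34/47 = 153/893

153/893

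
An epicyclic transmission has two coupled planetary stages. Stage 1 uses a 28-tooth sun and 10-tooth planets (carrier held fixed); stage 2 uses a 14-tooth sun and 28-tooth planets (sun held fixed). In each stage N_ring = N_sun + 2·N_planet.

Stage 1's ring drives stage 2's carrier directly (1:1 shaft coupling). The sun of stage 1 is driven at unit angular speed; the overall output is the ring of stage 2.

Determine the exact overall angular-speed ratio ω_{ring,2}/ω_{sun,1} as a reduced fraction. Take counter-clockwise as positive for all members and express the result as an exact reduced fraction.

-7/10

Stage 1: N_ring = 28 + 2·10 = 48
Stage 1: 28(ω_s−ω_c) = −48(ω_r−ω_c),  ω_c=0, ω_s=1
Stage 1: ω_r = 0 − (28/48)(1−0) = -7/12
  ⇒ ω_r¹/ω_s¹ = -7/12
Stage 2: N_ring = 14 + 2·28 = 70
Stage 2: 14(ω_s−ω_c) = −70(ω_r−ω_c),  ω_s=0, ω_c=1
Stage 2: ω_r = 1 − (14/70)(0−1) = 6/5
  ⇒ ω_r²/ω_c² = 6/5
Coupling ω_c² = ω_r¹ ⇒ overall = -7/12 × 6/5 = -7/10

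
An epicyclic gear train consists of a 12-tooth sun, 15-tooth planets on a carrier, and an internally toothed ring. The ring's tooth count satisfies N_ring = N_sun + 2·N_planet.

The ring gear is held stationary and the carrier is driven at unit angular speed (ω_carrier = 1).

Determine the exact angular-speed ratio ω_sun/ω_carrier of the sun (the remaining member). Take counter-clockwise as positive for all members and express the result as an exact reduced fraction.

9/2

N_ring = 12 + 2·15 = 42
12(ω_s−ω_c) = −42(ω_r−ω_c),  ω_r=0, ω_c=1
ω_s = 1 − (42/12)(0−1) = 9/2
ω_s/ω_c = 9/2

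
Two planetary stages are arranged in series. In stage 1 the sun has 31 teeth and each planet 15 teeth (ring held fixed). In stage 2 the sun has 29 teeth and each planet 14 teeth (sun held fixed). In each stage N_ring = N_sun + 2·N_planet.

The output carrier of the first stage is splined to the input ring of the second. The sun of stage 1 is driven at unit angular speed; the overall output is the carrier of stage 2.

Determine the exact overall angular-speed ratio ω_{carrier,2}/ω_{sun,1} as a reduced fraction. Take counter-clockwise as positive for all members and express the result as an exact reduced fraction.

1767/7912

Stage 1: N_ring = 31 + 2·15 = 61
Stage 1: 31(ω_s−ω_c) = −61(ω_r−ω_c),  ω_r=0, ω_s=1
Stage 1: 31(1−ω_c) = −61(0−ω_c)  ⇒  92ω_c = 31  ⇒  ω_c = 31/92
  ⇒ ω_c¹/ω_s¹ = 31/92
Stage 2: N_ring = 29 + 2·14 = 57
Stage 2: 29(ω_s−ω_c) = −57(ω_r−ω_c),  ω_s=0, ω_r=1
Stage 2: 29(0−ω_c) = −57(1−ω_c)  ⇒  86ω_c = 57  ⇒  ω_c = 57/86
  ⇒ ω_c²/ω_r² = 57/86
Coupling ω_r² = ω_c¹ ⇒ overall = 31/92 × 57/86 = 1767/7912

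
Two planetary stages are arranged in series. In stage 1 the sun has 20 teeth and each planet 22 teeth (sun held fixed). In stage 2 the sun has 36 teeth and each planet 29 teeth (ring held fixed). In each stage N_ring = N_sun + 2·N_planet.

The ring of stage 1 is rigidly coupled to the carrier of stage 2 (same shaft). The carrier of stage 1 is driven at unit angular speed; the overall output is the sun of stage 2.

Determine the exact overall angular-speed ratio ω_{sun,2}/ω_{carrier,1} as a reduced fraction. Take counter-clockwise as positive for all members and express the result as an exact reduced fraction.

Stage 1: N_ring = 20 + 2·22 = 64
Stage 1: 20(ω_s−ω_c) = −64(ω_r−ω_c),  ω_s=0, ω_c=1
Stage 1: ω_r = 1 − (20/64)(0−1) = 21/16
  ⇒ ω_r¹/ω_c¹ = 21/16
Stage 2: N_ring = 36 + 2·29 = 94
Stage 2: 36(ω_s−ω_c) = −94(ω_r−ω_c),  ω_r=0, ω_c=1
Stage 2: ω_s = 1 − (94/36)(0−1) = 65/18
  ⇒ ω_s²/ω_c² = 65/18
Coupling ω_c² = ω_r¹ ⇒ overall = 21/16 × 65/18 = 455/96

455/96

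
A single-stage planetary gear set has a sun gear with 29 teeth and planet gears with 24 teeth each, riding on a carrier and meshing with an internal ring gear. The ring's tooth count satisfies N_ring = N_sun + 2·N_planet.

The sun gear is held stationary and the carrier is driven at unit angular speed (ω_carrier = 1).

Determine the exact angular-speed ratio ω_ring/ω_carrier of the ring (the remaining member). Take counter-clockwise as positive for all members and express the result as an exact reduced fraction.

N_ring = 29 + 2·24 = 77
29(ω_s−ω_c) = −77(ω_r−ω_c),  ω_s=0, ω_c=1
ω_r = 1 − (29/77)(0−1) = 106/77
ω_r/ω_c = 106/77

106/77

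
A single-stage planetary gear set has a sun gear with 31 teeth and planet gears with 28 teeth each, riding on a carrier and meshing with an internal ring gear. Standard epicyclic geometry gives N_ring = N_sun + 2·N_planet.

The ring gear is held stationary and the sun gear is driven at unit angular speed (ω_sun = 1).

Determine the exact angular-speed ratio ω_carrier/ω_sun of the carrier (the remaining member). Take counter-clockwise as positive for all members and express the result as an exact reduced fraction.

N_ring = 31 + 2·28 = 87
31(ω_s−ω_c) = −87(ω_r−ω_c),  ω_r=0, ω_s=1
31(1−ω_c) = −87(0−ω_c)  ⇒  118ω_c = 31  ⇒  ω_c = 31/118
ω_c/ω_s = 31/118

31/118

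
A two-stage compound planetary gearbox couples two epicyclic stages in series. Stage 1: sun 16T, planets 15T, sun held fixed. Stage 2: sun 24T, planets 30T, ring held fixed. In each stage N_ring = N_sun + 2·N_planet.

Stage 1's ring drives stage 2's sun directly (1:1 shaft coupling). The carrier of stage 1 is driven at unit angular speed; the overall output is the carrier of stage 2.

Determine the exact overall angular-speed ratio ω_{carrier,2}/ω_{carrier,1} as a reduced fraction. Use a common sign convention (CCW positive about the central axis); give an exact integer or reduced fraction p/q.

62/207

Stage 1: N_ring = 16 + 2·15 = 46
Stage 1: 16(ω_s−ω_c) = −46(ω_r−ω_c),  ω_s=0, ω_c=1
Stage 1: ω_r = 1 − (16/46)(0−1) = 31/23
  ⇒ ω_r¹/ω_c¹ = 31/23
Stage 2: N_ring = 24 + 2·30 = 84
Stage 2: 24(ω_s−ω_c) = −84(ω_r−ω_c),  ω_r=0, ω_s=1
Stage 2: 24(1−ω_c) = −84(0−ω_c)  ⇒  108ω_c = 24  ⇒  ω_c = 2/9
  ⇒ ω_c²/ω_s² = 2/9
Coupling ω_s² = ω_r¹ ⇒ overall = 31/23 × 2/9 = 62/207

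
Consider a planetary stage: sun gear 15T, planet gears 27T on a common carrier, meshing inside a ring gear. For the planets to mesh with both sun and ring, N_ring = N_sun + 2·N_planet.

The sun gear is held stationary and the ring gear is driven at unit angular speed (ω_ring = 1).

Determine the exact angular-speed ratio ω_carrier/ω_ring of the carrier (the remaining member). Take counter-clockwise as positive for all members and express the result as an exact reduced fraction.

N_ring = 15 + 2·27 = 69
15(ω_s−ω_c) = −69(ω_r−ω_c),  ω_s=0, ω_r=1
15(0−ω_c) = −69(1−ω_c)  ⇒  84ω_c = 69  ⇒  ω_c = 23/28
ω_c/ω_r = 23/28

23/28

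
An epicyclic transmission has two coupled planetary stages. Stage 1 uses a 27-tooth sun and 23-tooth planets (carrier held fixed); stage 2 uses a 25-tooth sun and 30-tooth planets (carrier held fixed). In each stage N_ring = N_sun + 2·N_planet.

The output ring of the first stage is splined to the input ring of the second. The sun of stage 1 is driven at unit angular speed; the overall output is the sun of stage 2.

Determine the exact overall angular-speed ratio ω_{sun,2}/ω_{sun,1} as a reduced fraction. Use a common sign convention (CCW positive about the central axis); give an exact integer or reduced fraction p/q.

459/365

Stage 1: N_ring = 27 + 2·23 = 73
Stage 1: 27(ω_s−ω_c) = −73(ω_r−ω_c),  ω_c=0, ω_s=1
Stage 1: ω_r = 0 − (27/73)(1−0) = -27/73
  ⇒ ω_r¹/ω_s¹ = -27/73
Stage 2: N_ring = 25 + 2·30 = 85
Stage 2: 25(ω_s−ω_c) = −85(ω_r−ω_c),  ω_c=0, ω_r=1
Stage 2: ω_s = 0 − (85/25)(1−0) = -17/5
  ⇒ ω_s²/ω_r² = -17/5
Coupling ω_r² = ω_r¹ ⇒ overall = -27/73 × -17/5 = 459/365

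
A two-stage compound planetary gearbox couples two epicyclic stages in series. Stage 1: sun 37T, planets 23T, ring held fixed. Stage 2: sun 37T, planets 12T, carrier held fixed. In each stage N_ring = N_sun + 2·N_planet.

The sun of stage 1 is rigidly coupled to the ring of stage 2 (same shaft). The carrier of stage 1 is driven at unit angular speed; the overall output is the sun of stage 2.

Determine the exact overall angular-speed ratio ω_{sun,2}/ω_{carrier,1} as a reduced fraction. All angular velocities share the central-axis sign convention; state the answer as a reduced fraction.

Stage 1: N_ring = 37 + 2·23 = 83
Stage 1: 37(ω_s−ω_c) = −83(ω_r−ω_c),  ω_r=0, ω_c=1
Stage 1: ω_s = 1 − (83/37)(0−1) = 120/37
  ⇒ ω_s¹/ω_c¹ = 120/37
Stage 2: N_ring = 37 + 2·12 = 61
Stage 2: 37(ω_s−ω_c) = −61(ω_r−ω_c),  ω_c=0, ω_r=1
Stage 2: ω_s = 0 − (61/37)(1−0) = -61/37
  ⇒ ω_s²/ω_r² = -61/37
Coupling ω_r² = ω_s¹ ⇒ overall = 120/37 × -61/37 = -7320/1369

-7320/1369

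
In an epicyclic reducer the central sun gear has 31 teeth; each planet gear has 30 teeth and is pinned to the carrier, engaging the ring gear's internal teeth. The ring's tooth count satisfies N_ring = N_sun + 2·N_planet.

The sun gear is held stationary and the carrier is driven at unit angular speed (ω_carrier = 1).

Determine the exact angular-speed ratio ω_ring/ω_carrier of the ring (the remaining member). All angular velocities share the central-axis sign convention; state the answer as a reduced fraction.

N_ring = 31 + 2·30 = 91
31(ω_s−ω_c) = −91(ω_r−ω_c),  ω_s=0, ω_c=1
ω_r = 1 − (31/91)(0−1) = 122/91
ω_r/ω_c = 122/91

122/91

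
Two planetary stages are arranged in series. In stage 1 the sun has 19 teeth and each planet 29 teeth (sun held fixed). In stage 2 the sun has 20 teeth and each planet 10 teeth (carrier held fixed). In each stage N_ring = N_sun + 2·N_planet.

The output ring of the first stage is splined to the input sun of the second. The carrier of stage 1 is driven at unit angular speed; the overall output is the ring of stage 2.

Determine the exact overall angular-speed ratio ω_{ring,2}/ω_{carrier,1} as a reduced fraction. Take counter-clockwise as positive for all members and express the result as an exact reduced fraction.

-48/77

Stage 1: N_ring = 19 + 2·29 = 77
Stage 1: 19(ω_s−ω_c) = −77(ω_r−ω_c),  ω_s=0, ω_c=1
Stage 1: ω_r = 1 − (19/77)(0−1) = 96/77
  ⇒ ω_r¹/ω_c¹ = 96/77
Stage 2: N_ring = 20 + 2·10 = 40
Stage 2: 20(ω_s−ω_c) = −40(ω_r−ω_c),  ω_c=0, ω_s=1
Stage 2: ω_r = 0 − (20/40)(1−0) = -1/2
  ⇒ ω_r²/ω_s² = -1/2
Coupling ω_s² = ω_r¹ ⇒ overall = 96/77 × -1/2 = -48/77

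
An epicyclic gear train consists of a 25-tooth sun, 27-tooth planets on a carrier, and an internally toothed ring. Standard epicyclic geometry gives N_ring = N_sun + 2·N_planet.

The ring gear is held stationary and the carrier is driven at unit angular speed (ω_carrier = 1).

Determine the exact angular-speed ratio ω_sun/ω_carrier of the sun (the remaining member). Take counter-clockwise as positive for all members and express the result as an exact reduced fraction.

104/25

N_ring = 25 + 2·27 = 79
25(ω_s−ω_c) = −79(ω_r−ω_c),  ω_r=0, ω_c=1
ω_s = 1 − (79/25)(0−1) = 104/25
ω_s/ω_c = 104/25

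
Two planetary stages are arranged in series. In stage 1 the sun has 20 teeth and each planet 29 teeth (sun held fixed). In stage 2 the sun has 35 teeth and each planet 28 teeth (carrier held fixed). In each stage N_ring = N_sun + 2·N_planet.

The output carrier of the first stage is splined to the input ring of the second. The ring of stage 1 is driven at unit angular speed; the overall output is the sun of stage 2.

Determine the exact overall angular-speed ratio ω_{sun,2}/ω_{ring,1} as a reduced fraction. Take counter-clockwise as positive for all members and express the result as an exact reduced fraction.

-507/245

Stage 1: N_ring = 20 + 2·29 = 78
Stage 1: 20(ω_s−ω_c) = −78(ω_r−ω_c),  ω_s=0, ω_r=1
Stage 1: 20(0−ω_c) = −78(1−ω_c)  ⇒  98ω_c = 78  ⇒  ω_c = 39/49
  ⇒ ω_c¹/ω_r¹ = 39/49
Stage 2: N_ring = 35 + 2·28 = 91
Stage 2: 35(ω_s−ω_c) = −91(ω_r−ω_c),  ω_c=0, ω_r=1
Stage 2: ω_s = 0 − (91/35)(1−0) = -13/5
  ⇒ ω_s²/ω_r² = -13/5
Coupling ω_r² = ω_c¹ ⇒ overall = 39/49 × -13/5 = -507/245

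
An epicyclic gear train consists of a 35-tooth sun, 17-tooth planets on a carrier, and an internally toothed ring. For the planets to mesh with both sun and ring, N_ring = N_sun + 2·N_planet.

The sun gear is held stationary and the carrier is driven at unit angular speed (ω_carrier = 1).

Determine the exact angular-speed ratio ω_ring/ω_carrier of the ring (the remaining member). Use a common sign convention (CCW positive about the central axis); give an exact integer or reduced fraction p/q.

N_ring = 35 + 2·17 = 69
35(ω_s−ω_c) = −69(ω_r−ω_c),  ω_s=0, ω_c=1
ω_r = 1 − (35/69)(0−1) = 104/69
ω_r/ω_c = 104/69

104/69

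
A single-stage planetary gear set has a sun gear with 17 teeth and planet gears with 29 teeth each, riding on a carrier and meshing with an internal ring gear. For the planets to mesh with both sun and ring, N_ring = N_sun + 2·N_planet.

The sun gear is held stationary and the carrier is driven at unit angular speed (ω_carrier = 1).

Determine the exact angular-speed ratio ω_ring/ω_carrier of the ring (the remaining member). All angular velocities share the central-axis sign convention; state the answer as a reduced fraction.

N_ring = 17 + 2·29 = 75
17(ω_s−ω_c) = −75(ω_r−ω_c),  ω_s=0, ω_c=1
ω_r = 1 − (17/75)(0−1) = 92/75
ω_r/ω_c = 92/75

92/75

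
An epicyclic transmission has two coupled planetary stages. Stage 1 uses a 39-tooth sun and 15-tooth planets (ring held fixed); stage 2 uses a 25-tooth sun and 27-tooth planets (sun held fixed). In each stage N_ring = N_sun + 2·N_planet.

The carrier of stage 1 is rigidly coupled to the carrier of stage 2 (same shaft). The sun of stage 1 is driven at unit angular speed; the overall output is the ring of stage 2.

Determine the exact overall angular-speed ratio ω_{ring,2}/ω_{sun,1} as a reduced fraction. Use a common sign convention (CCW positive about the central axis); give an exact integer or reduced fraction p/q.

Stage 1: N_ring = 39 + 2·15 = 69
Stage 1: 39(ω_s−ω_c) = −69(ω_r−ω_c),  ω_r=0, ω_s=1
Stage 1: 39(1−ω_c) = −69(0−ω_c)  ⇒  108ω_c = 39  ⇒  ω_c = 13/36
  ⇒ ω_c¹/ω_s¹ = 13/36
Stage 2: N_ring = 25 + 2·27 = 79
Stage 2: 25(ω_s−ω_c) = −79(ω_r−ω_c),  ω_s=0, ω_c=1
Stage 2: ω_r = 1 − (25/79)(0−1) = 104/79
  ⇒ ω_r²/ω_c² = 104/79
Coupling ω_c² = ω_c¹ ⇒ overall = 13/36 × 104/79 = 338/711

338/711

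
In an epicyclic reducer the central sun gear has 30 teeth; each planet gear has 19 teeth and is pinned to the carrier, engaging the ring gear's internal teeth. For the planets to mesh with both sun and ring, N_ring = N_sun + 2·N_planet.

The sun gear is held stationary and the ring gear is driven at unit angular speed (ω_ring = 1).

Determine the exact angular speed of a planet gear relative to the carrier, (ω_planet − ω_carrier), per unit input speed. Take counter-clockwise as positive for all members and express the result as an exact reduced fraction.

N_ring = 30 + 2·19 = 68
30(ω_s−ω_c) = −68(ω_r−ω_c),  ω_s=0, ω_r=1
30(0−ω_c) = −68(1−ω_c)  ⇒  98ω_c = 68  ⇒  ω_c = 34/49
sun–planet: 30·(0−34/49) = −19·(ω_p−ω_c)  ⇒  ω_p−ω_c = −(30/19)·(-34/49) = 1020/931

1020/931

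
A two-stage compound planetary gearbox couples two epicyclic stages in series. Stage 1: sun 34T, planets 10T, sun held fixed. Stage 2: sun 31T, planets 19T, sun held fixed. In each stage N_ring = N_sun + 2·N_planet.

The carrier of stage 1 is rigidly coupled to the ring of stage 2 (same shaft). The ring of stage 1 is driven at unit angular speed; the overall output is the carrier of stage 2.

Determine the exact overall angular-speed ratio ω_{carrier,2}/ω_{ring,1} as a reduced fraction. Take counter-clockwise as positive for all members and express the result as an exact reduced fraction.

1863/4400

Stage 1: N_ring = 34 + 2·10 = 54
Stage 1: 34(ω_s−ω_c) = −54(ω_r−ω_c),  ω_s=0, ω_r=1
Stage 1: 34(0−ω_c) = −54(1−ω_c)  ⇒  88ω_c = 54  ⇒  ω_c = 27/44
  ⇒ ω_c¹/ω_r¹ = 27/44
Stage 2: N_ring = 31 + 2·19 = 69
Stage 2: 31(ω_s−ω_c) = −69(ω_r−ω_c),  ω_s=0, ω_r=1
Stage 2: 31(0−ω_c) = −69(1−ω_c)  ⇒  100ω_c = 69  ⇒  ω_c = 69/100
  ⇒ ω_c²/ω_r² = 69/100
Coupling ω_r² = ω_c¹ ⇒ overall = 27/44 × 69/100 = 1863/4400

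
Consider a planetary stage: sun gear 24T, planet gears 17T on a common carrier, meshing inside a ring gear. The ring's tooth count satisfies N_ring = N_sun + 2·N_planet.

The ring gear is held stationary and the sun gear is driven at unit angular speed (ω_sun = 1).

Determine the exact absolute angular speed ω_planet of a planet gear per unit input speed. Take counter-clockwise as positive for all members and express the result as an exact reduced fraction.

-12/17

N_ring = 24 + 2·17 = 58
24(ω_s−ω_c) = −58(ω_r−ω_c),  ω_r=0, ω_s=1
24(1−ω_c) = −58(0−ω_c)  ⇒  82ω_c = 24  ⇒  ω_c = 12/41
sun–planet: 24·(1−12/41) = −17·(ω_p−ω_c)  ⇒  ω_p−ω_c = −(24/17)·(29/41) = -696/697
ω_p = 12/41 − 696/697 = -12/17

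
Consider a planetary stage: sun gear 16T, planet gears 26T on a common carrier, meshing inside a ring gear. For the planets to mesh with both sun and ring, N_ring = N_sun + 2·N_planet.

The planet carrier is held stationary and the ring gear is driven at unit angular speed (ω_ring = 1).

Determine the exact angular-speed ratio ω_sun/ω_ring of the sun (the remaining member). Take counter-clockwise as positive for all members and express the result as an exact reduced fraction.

N_ring = 16 + 2·26 = 68
16(ω_s−ω_c) = −68(ω_r−ω_c),  ω_c=0, ω_r=1
ω_s = 0 − (68/16)(1−0) = -17/4
ω_s/ω_r = -17/4

-17/4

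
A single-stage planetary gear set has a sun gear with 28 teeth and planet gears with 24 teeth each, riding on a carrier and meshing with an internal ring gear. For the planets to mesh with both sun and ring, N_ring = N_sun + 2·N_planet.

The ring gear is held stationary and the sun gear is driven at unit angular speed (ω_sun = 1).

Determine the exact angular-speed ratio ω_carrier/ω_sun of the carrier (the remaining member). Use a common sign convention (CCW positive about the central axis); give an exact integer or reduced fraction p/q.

7/26

N_ring = 28 + 2·24 = 76
28(ω_s−ω_c) = −76(ω_r−ω_c),  ω_r=0, ω_s=1
28(1−ω_c) = −76(0−ω_c)  ⇒  104ω_c = 28  ⇒  ω_c = 7/26
ω_c/ω_s = 7/26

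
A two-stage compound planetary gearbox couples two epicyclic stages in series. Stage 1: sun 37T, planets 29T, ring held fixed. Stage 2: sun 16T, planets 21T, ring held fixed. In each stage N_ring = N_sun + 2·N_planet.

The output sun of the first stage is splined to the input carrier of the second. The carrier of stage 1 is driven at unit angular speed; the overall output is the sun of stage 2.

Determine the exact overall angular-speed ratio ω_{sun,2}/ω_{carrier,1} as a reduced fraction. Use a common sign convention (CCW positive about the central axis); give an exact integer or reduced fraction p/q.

33/2

Stage 1: N_ring = 37 + 2·29 = 95
Stage 1: 37(ω_s−ω_c) = −95(ω_r−ω_c),  ω_r=0, ω_c=1
Stage 1: ω_s = 1 − (95/37)(0−1) = 132/37
  ⇒ ω_s¹/ω_c¹ = 132/37
Stage 2: N_ring = 16 + 2·21 = 58
Stage 2: 16(ω_s−ω_c) = −58(ω_r−ω_c),  ω_r=0, ω_c=1
Stage 2: ω_s = 1 − (58/16)(0−1) = 37/8
  ⇒ ω_s²/ω_c² = 37/8
Coupling ω_c² = ω_s¹ ⇒ overall = 132/37 × 37/8 = 33/2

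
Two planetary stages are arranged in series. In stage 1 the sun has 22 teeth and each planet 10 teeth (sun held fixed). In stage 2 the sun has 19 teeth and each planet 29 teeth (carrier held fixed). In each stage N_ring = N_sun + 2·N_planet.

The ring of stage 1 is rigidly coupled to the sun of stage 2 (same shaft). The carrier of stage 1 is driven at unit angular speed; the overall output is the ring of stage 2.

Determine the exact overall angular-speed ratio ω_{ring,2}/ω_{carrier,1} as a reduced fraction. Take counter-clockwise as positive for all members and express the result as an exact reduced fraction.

Stage 1: N_ring = 22 + 2·10 = 42
Stage 1: 22(ω_s−ω_c) = −42(ω_r−ω_c),  ω_s=0, ω_c=1
Stage 1: ω_r = 1 − (22/42)(0−1) = 32/21
  ⇒ ω_r¹/ω_c¹ = 32/21
Stage 2: N_ring = 19 + 2·29 = 77
Stage 2: 19(ω_s−ω_c) = −77(ω_r−ω_c),  ω_c=0, ω_s=1
Stage 2: ω_r = 0 − (19/77)(1−0) = -19/77
  ⇒ ω_r²/ω_s² = -19/77
Coupling ω_s² = ω_r¹ ⇒ overall = 32/21 × -19/77 = -608/1617

-608/1617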